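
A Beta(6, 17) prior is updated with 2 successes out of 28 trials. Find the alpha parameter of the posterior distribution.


In the Beta-Binomial conjugate update:
alpha_post = alpha_prior + successes
= 6 + 2
= 8

8


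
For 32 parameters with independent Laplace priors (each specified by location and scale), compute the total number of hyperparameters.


A Laplace prior has 2 hyperparameters per parameter.
Total = 32 * 2 = 64

64


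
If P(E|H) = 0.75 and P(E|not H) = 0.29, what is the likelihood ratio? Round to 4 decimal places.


Likelihood ratio = P(E|H) / P(E|not H)
= 0.75 / 0.29
= 2.5862

2.5862


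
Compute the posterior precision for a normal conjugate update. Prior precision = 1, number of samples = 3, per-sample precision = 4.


tau_post = tau_0 + n * tau
= 1 + 3 * 4 = 13

13


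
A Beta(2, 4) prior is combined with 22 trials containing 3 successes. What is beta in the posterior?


In conjugate updating:
beta_posterior = beta_prior + (n - k)
= 4 + (22 - 3)
= 4 + 19 = 23

23


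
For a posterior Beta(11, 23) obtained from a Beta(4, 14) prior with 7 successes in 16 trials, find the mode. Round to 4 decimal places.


Mode = (alpha - 1) / (alpha + beta - 2)
= 10 / 32
= 0.3125

0.3125


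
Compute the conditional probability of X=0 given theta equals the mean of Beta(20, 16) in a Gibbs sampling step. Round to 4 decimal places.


Mean of Beta(20, 16) = 0.5556
P(X=0 | theta=0.5556) = 0.4444

0.4444


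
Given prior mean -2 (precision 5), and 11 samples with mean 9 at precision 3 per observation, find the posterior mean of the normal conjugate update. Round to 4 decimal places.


The posterior mean is a precision-weighted average of prior and data.
Post. prec. = 5 + 33 = 38
Post. mean = (-10 + 297)/38 = 287/38 = 7.5526

7.5526


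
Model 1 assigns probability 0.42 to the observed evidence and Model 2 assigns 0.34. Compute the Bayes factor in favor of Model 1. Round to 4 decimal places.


BF = P(data|M1) / P(data|M2)
= 0.42 / 0.34 = 1.2353

1.2353


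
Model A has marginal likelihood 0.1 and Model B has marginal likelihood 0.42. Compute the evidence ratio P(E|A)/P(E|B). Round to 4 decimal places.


Evidence ratio = P(E|A) / P(E|B)
= 0.1 / 0.42
= 0.2381

0.2381


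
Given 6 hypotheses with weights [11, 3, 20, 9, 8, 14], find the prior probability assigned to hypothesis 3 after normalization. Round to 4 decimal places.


To normalize, divide each weight by the sum of all weights.
Sum = 65
Prior(H3) = 20/65 = 0.3077

0.3077


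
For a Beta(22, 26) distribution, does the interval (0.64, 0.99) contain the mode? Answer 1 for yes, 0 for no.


Mode of Beta(a,b) = (a-1)/(a+b-2)
= (22-1)/(22+26-2) = 0.4565
Check: 0.64 <= 0.4565 <= 0.99?
Result: 0

0


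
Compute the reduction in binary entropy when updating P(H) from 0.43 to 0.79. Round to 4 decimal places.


H_before = -p*log2(p) - (1-p)*log2(1-p) for p=0.43: 0.9858
H_after for p=0.79: 0.7415
Reduction = 0.9858 - 0.7415 = 0.2443

0.2443


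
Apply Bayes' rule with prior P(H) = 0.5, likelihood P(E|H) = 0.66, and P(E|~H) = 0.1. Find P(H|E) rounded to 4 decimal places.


Step 1: Compute marginal P(E) = P(E|H)P(H) + P(E|~H)P(~H)
= 0.66*0.5 + 0.1*0.5 = 0.38
Step 2: P(H|E) = P(E|H)P(H)/P(E) = 0.33/0.38
= 0.8684

0.8684


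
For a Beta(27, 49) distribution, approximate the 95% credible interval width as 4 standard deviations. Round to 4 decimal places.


Variance of Beta(a,b) = ab / ((a+b)^2 * (a+b+1))
= 27*49 / ((76)^2 * 77)
= 0.003
SD = sqrt(0.003) = 0.0545
Width = 4 * SD = 0.2182

0.2182


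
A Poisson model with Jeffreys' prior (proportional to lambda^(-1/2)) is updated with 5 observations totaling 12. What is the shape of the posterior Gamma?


Posterior = Gamma(0.5 + S, n)
= Gamma(0.5 + 12, 5)
Posterior shape = 0.5 + S = 0.5 + 12 = 12.5

12.5


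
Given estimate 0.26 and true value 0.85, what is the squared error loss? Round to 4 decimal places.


Squared error = (estimate - true)^2
Difference = -0.59
Loss = -0.59^2 = 0.3481

0.3481


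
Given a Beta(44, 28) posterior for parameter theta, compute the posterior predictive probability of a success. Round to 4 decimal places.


For a Beta-Bernoulli model, the predictive probability is the mean:
P(success) = 44/(44+28) = 44/72 = 0.6111

0.6111


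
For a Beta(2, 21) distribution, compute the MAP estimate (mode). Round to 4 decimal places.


MAP = mode = (a-1)/(a+b-2)
= (2-1)/(2+21-2)
= 1/21 = 0.0476

0.0476


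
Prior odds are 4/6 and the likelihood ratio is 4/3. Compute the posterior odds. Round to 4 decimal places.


Posterior odds = prior odds * likelihood ratio
= (4/6) * (4/3)
= 16 / 18
= 0.8889

0.8889


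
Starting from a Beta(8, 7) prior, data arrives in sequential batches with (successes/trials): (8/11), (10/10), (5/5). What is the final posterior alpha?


In sequential Bayesian updating, we sum all successes.
Total successes = 23
Final alpha = 8 + 23 = 31

31


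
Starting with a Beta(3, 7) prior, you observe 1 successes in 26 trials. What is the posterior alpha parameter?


For a Beta-Binomial conjugate model:
Posterior alpha = prior alpha + number of successes
= 3 + 1 = 4

4


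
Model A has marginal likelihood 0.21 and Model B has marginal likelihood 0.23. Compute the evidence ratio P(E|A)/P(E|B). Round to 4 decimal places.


Evidence ratio = P(E|A) / P(E|B)
= 0.21 / 0.23
= 0.913

0.913


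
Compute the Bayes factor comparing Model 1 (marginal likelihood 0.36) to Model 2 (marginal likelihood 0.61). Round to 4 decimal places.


BF12 = marginal likelihood of M1 / marginal likelihood of M2
= 0.36/0.61
= 0.5902

0.5902


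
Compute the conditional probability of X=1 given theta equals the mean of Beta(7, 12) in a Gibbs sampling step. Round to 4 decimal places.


Mean of Beta(7, 12) = 0.3684
P(X=1 | theta=0.3684) = 0.3684

0.3684


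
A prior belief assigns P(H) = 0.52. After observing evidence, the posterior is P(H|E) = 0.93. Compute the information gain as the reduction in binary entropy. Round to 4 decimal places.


H(prior) = -0.52*log2(0.52) - 0.48*log2(0.48)
= 0.9988
H(post) = -0.93*log2(0.93) - 0.07*log2(0.07)
= 0.3659
IG = 0.9988 - 0.3659 = 0.6329

0.6329


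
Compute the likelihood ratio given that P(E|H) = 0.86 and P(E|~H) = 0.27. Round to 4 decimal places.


LR = P(E|H) / P(E|~H)
= 0.86 / 0.27 = 3.1852

3.1852


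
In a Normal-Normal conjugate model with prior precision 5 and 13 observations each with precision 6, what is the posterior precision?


Posterior precision = prior precision + n * observation precision
= 5 + 13 * 6
= 5 + 78 = 83

83


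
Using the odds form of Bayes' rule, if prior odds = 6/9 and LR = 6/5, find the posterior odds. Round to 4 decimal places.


Bayes' rule in odds form: posterior odds = prior odds * LR
= (6 * 6) / (9 * 5)
= 36/45 = 0.8

0.8


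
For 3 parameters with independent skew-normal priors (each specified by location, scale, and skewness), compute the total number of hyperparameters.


A skew-normal prior has 3 hyperparameters per parameter.
Total = 3 * 3 = 9

9


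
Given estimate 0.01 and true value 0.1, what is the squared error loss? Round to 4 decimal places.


Squared error = (estimate - true)^2
Difference = -0.09
Loss = -0.09^2 = 0.0081

0.0081


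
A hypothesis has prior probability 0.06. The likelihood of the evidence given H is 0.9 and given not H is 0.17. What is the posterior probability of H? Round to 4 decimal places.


Using Bayes' theorem:
P(E) = 0.06 * 0.9 + 0.94 * 0.17
P(E) = 0.2138
P(H|E) = (0.06 * 0.9) / 0.2138 = 0.2526

0.2526


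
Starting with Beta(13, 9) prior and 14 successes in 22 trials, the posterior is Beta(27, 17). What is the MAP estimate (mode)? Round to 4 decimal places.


The mode of Beta(a, b) when a > 1 and b > 1 is (a-1)/(a+b-2)
= (27 - 1) / (27 + 17 - 2)
= 26 / 42
= 0.619

0.619


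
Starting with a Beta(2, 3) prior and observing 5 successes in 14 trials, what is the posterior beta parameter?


Posterior beta = prior beta + failures
Failures = 14 - 5 = 9
beta_post = 3 + 9 = 12

12


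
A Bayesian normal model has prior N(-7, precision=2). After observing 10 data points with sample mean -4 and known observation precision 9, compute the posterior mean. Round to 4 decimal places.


Posterior mean = (prior_precision * prior_mean + n * data_precision * data_mean) / (prior_precision + n * data_precision)
Numerator = 2*-7 + 10*9*-4 = -374
Denominator = 2 + 10*9 = 92
Posterior mean = -4.0652

-4.0652


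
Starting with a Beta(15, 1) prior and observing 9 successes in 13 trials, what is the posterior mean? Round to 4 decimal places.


Posterior parameters: alpha = 15 + 9 = 24
beta = 1 + 4 = 5
Posterior mean = alpha / (alpha + beta) = 24 / 29
= 0.8276

0.8276


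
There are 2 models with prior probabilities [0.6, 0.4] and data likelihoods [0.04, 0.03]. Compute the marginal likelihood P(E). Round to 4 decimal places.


P(E) = sum over models of P(M_i) * P(E|M_i)
= 0.6*0.04 + 0.4*0.03
= 0.036

0.036


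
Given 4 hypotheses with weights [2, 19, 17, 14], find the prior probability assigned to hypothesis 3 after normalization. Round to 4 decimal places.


To normalize, divide each weight by the sum of all weights.
Sum = 52
Prior(H3) = 17/52 = 0.3269

0.3269


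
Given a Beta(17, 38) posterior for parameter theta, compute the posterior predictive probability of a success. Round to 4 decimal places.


For a Beta-Bernoulli model, the predictive probability is the mean:
P(success) = 17/(17+38) = 17/55 = 0.3091

0.3091


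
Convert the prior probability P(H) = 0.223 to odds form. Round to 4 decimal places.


P(not H) = 1 - 0.223 = 0.777
Odds = 0.223 / 0.777 = 0.287

0.287


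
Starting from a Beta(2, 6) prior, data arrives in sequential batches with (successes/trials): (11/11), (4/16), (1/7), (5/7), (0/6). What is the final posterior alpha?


In sequential Bayesian updating, we sum all successes.
Total successes = 21
Final alpha = 2 + 21 = 23

23


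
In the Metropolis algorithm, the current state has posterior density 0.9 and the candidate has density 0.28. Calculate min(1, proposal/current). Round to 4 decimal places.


Ratio = 0.28/0.9 = 0.3111
Acceptance probability = min(1, 0.3111)
= 0.3111

0.3111


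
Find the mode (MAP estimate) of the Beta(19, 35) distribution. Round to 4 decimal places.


For Beta(a,b) with a,b > 1:
Mode = (a-1)/(a+b-2) = (19-1)/(54-2)
= 18/52 = 0.3462

0.3462


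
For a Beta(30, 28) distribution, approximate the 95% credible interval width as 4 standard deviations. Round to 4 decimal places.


Variance of Beta(a,b) = ab / ((a+b)^2 * (a+b+1))
= 30*28 / ((58)^2 * 59)
= 0.0042
SD = sqrt(0.0042) = 0.0651
Width = 4 * SD = 0.2602

0.2602


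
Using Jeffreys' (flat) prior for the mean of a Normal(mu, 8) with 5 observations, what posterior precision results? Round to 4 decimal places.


Flat prior means prior precision is 0.
Posterior precision = n / sigma^2 = 5/8 = 0.625

0.625


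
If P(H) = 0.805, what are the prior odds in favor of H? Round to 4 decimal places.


Prior odds = P(H) / (1 - P(H))
= 0.805 / 0.195
= 4.1282

4.1282


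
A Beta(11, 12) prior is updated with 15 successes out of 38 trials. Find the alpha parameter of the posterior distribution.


In the Beta-Binomial conjugate update:
alpha_post = alpha_prior + successes
= 11 + 15
= 26

26


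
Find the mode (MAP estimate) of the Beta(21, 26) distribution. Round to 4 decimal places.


For Beta(a,b) with a,b > 1:
Mode = (a-1)/(a+b-2) = (21-1)/(47-2)
= 20/45 = 0.4444

0.4444


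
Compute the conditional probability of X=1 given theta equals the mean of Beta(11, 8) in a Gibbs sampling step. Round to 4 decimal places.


Mean of Beta(11, 8) = 0.5789
P(X=1 | theta=0.5789) = 0.5789

0.5789


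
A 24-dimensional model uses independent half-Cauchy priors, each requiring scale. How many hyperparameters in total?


Per parameter: 1 (scale).
Total = 24 * 1 = 24

24


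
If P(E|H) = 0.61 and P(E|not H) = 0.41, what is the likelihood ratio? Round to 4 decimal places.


Likelihood ratio = P(E|H) / P(E|not H)
= 0.61 / 0.41
= 1.4878

1.4878


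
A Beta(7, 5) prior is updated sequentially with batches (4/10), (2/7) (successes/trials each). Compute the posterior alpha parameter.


Sequential conjugate updating is equivalent to a single batch update.
Total successes across all batches = 6
alpha_posterior = alpha_prior + total_successes = 7 + 6
= 13

13


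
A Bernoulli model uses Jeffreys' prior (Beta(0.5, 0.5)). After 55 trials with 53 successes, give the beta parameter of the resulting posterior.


Posterior = Beta(prior_alpha + successes, prior_beta + failures)
= Beta(0.5 + 53, 0.5 + 2)
Posterior beta = 0.5 + (n - k) = 0.5 + 2 = 2.5

2.5


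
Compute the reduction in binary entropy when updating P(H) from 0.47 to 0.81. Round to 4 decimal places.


H_before = -p*log2(p) - (1-p)*log2(1-p) for p=0.47: 0.9974
H_after for p=0.81: 0.7015
Reduction = 0.9974 - 0.7015 = 0.2959

0.2959


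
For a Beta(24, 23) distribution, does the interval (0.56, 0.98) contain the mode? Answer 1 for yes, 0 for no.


Mode of Beta(a,b) = (a-1)/(a+b-2)
= (24-1)/(24+23-2) = 0.5111
Check: 0.56 <= 0.5111 <= 0.98?
Result: 0

0


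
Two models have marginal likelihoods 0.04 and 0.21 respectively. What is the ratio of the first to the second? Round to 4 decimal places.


Evidence ratio = 0.04 / 0.21
= 0.1905

0.1905


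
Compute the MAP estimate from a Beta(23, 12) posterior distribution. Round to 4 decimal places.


MAP = mode of Beta distribution
= (alpha - 1)/(alpha + beta - 2)
= (23-1)/(23+12-2)
= 22/33 = 0.6667

0.6667


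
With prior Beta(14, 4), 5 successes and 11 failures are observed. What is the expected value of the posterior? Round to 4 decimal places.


Posterior = Beta(19, 15)
E[theta] = alpha/(alpha+beta)
= 19/34 = 0.5588

0.5588


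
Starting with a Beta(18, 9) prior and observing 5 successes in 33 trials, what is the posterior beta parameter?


Posterior beta = prior beta + failures
Failures = 33 - 5 = 28
beta_post = 9 + 28 = 37

37


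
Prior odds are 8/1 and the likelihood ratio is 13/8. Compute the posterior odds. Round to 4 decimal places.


Posterior odds = prior odds * likelihood ratio
= (8/1) * (13/8)
= 104 / 8
= 13.0

13.0


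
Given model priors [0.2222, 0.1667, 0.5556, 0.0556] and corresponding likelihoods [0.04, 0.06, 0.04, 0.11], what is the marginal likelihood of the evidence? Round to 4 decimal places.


P(E) = sum_i P(M_i) P(E|M_i)
= 0.0089 + 0.01 + 0.0222 + 0.0061
= 0.0472

0.0472


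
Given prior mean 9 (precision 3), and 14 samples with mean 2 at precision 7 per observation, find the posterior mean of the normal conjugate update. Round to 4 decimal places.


The posterior mean is a precision-weighted average of prior and data.
Post. prec. = 3 + 98 = 101
Post. mean = (27 + 196)/101 = 223/101 = 2.2079

2.2079


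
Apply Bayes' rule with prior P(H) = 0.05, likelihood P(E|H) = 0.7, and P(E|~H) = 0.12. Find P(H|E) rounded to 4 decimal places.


Step 1: Compute marginal P(E) = P(E|H)P(H) + P(E|~H)P(~H)
= 0.7*0.05 + 0.12*0.95 = 0.149
Step 2: P(H|E) = P(E|H)P(H)/P(E) = 0.035/0.149
= 0.2349

0.2349


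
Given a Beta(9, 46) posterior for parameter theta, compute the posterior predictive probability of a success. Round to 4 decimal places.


For a Beta-Bernoulli model, the predictive probability is the mean:
P(success) = 9/(9+46) = 9/55 = 0.1636

0.1636


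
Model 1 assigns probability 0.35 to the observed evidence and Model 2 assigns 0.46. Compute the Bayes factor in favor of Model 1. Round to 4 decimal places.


BF = P(data|M1) / P(data|M2)
= 0.35 / 0.46 = 0.7609

0.7609


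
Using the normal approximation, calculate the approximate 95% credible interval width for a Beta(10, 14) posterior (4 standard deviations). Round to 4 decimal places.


Var(Beta) = 10*14/(24^2 * 25) = 0.0097
SD = 0.0986
Width ~ 4*SD = 0.3944

0.3944


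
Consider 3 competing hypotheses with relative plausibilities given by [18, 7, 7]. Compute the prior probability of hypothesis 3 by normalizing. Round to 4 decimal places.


Sum of weights = 18 + 7 + 7 = 32
Normalized prior for H3 = 7 / 32
= 0.2188

0.2188


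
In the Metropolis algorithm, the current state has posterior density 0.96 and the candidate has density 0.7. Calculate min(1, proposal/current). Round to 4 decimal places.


Ratio = 0.7/0.96 = 0.7292
Acceptance probability = min(1, 0.7292)
= 0.7292

0.7292


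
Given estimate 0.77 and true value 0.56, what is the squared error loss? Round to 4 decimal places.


Squared error = (estimate - true)^2
Difference = 0.21
Loss = 0.21^2 = 0.0441

0.0441


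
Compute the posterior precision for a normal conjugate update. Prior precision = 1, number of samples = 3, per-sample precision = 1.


tau_post = tau_0 + n * tau
= 1 + 3 * 1 = 4

4


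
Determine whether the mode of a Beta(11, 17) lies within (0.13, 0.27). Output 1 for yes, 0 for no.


First find the mode: (a-1)/(a+b-2) = 0.3846
Is 0.3846 in (0.13, 0.27)? 0

0


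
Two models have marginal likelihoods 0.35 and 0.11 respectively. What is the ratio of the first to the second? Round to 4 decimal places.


Evidence ratio = 0.35 / 0.11
= 3.1818

3.1818


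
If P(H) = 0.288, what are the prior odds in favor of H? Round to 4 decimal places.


Prior odds = P(H) / (1 - P(H))
= 0.288 / 0.712
= 0.4045

0.4045


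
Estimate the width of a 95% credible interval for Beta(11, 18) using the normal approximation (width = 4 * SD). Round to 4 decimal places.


For Beta(a,b): Var = ab/((a+b)^2(a+b+1))
Var = 0.0078, SD = 0.0886
Approximate 95% CI width = 4 * 0.0886 = 0.3544

0.3544


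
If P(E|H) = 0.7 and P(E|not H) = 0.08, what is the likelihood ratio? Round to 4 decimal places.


Likelihood ratio = P(E|H) / P(E|not H)
= 0.7 / 0.08
= 8.75

8.75


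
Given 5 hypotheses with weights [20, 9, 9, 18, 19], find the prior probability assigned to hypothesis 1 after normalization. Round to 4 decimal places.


To normalize, divide each weight by the sum of all weights.
Sum = 75
Prior(H1) = 20/75 = 0.2667

0.2667


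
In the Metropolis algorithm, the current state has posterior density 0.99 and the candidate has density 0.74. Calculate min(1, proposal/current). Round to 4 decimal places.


Ratio = 0.74/0.99 = 0.7475
Acceptance probability = min(1, 0.7475)
= 0.7475

0.7475


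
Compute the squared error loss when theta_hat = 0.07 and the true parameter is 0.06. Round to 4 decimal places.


L = (theta_hat - theta_true)^2
= (0.07 - 0.06)^2
= 0.01^2 = 0.0001

0.0001


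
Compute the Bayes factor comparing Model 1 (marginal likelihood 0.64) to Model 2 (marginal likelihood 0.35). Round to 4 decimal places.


BF12 = marginal likelihood of M1 / marginal likelihood of M2
= 0.64/0.35
= 1.8286

1.8286


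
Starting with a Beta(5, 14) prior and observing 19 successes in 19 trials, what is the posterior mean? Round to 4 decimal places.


Posterior parameters: alpha = 5 + 19 = 24
beta = 14 + 0 = 14
Posterior mean = alpha / (alpha + beta) = 24 / 38
= 0.6316

0.6316


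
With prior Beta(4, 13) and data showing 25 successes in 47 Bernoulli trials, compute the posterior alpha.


Conjugate update: alpha_posterior = alpha_prior + k
= 4 + 25 = 29

29


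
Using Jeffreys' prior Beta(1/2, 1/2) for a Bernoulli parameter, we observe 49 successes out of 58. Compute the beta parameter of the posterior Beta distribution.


Conjugate update: Beta(0.5 + k, 0.5 + n - k).
k = 49, n - k = 9
Posterior beta = 0.5 + (n - k) = 0.5 + 9 = 9.5

9.5


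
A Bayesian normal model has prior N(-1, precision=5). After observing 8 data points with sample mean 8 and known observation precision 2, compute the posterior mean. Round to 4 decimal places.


Posterior mean = (prior_precision * prior_mean + n * data_precision * data_mean) / (prior_precision + n * data_precision)
Numerator = 5*-1 + 8*2*8 = 123
Denominator = 5 + 8*2 = 21
Posterior mean = 5.8571

5.8571


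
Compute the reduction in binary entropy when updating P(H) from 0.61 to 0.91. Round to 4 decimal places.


H_before = -p*log2(p) - (1-p)*log2(1-p) for p=0.61: 0.9648
H_after for p=0.91: 0.4365
Reduction = 0.9648 - 0.4365 = 0.5283

0.5283


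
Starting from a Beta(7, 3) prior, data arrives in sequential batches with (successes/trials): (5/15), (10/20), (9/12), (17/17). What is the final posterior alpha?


In sequential Bayesian updating, we sum all successes.
Total successes = 41
Final alpha = 7 + 41 = 48

48


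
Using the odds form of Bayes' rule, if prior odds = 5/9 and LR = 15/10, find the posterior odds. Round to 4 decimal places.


Bayes' rule in odds form: posterior odds = prior odds * LR
= (5 * 15) / (9 * 10)
= 75/90 = 0.8333

0.8333


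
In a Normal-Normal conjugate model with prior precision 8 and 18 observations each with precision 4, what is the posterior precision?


Posterior precision = prior precision + n * observation precision
= 8 + 18 * 4
= 8 + 72 = 80

80


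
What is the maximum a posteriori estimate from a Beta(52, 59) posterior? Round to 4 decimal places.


The MAP estimate equals the mode of the distribution.
Mode of Beta(a,b) = (a-1)/(a+b-2)
= 51/109
= 0.4679

0.4679


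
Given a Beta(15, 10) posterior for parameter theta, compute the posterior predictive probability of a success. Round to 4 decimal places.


For a Beta-Bernoulli model, the predictive probability is the mean:
P(success) = 15/(15+10) = 15/25 = 0.6

0.6


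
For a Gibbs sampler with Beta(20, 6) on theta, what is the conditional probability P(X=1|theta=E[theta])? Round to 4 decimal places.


E[theta] = 20/(20+6) = 0.7692
P(X=1|theta) = theta = 0.7692

0.7692


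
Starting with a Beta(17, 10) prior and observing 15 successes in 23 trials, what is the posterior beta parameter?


Posterior beta = prior beta + failures
Failures = 23 - 15 = 8
beta_post = 10 + 8 = 18

18


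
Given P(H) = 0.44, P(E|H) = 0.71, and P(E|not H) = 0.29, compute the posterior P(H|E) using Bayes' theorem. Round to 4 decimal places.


By Bayes' theorem: P(H|E) = P(E|H)*P(H) / P(E)
P(E) = P(E|H)*P(H) + P(E|not H)*P(not H)
P(E) = 0.71*0.44 + 0.29*0.56 = 0.4748
P(H|E) = 0.71*0.44 / 0.4748 = 0.658

0.658


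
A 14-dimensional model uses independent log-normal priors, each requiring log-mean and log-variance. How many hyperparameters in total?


Per parameter: 2 (log-mean and log-variance).
Total = 14 * 2 = 28

28


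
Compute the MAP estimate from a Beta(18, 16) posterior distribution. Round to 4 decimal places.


MAP = mode of Beta distribution
= (alpha - 1)/(alpha + beta - 2)
= (18-1)/(18+16-2)
= 17/32 = 0.5312

0.5312


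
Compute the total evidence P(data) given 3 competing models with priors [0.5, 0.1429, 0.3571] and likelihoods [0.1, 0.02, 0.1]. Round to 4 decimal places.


Marginal likelihood = sum P(model_i) * P(data|model_i)
Model 1: 0.5 * 0.1 = 0.05
Model 2: 0.1429 * 0.02 = 0.0029
Model 3: 0.3571 * 0.1 = 0.0357
Total = 0.0886

0.0886


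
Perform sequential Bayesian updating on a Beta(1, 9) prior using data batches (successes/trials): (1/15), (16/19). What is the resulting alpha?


Accumulate successes: 17
Posterior alpha = prior alpha + sum of successes
= 1 + 17 = 18

18


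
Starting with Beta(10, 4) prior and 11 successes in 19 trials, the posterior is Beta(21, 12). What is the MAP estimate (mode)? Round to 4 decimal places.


The mode of Beta(a, b) when a > 1 and b > 1 is (a-1)/(a+b-2)
= (21 - 1) / (21 + 12 - 2)
= 20 / 31
= 0.6452

0.6452


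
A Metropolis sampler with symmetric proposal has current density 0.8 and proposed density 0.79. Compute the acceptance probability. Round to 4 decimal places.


For symmetric proposals, acceptance = min(1, pi(x*)/pi(x))
= min(1, 0.79/0.8)
= min(1, 0.9875) = 0.9875

0.9875


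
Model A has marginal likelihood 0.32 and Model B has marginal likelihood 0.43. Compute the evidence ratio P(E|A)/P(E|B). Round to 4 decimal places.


Evidence ratio = P(E|A) / P(E|B)
= 0.32 / 0.43
= 0.7442

0.7442


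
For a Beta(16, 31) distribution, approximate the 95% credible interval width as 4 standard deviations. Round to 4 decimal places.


Variance of Beta(a,b) = ab / ((a+b)^2 * (a+b+1))
= 16*31 / ((47)^2 * 48)
= 0.0047
SD = sqrt(0.0047) = 0.0684
Width = 4 * SD = 0.2736

0.2736


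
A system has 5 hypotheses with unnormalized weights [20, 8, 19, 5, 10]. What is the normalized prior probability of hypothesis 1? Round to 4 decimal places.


The normalized prior is the weight divided by the total.
Total weight = 62
P(H1) = 20 / 62 = 0.3226

0.3226


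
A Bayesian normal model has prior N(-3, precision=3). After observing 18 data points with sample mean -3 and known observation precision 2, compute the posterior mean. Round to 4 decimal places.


Posterior mean = (prior_precision * prior_mean + n * data_precision * data_mean) / (prior_precision + n * data_precision)
Numerator = 3*-3 + 18*2*-3 = -117
Denominator = 3 + 18*2 = 39
Posterior mean = -3.0

-3.0


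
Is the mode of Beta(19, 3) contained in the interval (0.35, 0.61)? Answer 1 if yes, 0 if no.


Mode = (a-1)/(a+b-2) = 18/20 = 0.9
Interval: (0.35, 0.61)
Contains mode? 0

0


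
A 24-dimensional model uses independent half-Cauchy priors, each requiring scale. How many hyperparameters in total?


Per parameter: 1 (scale).
Total = 24 * 1 = 24

24


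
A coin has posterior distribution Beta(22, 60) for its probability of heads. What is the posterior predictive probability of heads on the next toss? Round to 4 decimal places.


Posterior predictive = E[theta] = alpha/(alpha+beta)
= 22/82
= 0.2683

0.2683


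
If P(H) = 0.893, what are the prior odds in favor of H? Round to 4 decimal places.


Prior odds = P(H) / (1 - P(H))
= 0.893 / 0.107
= 8.3458

8.3458


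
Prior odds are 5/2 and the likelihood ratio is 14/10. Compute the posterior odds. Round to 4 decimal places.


Posterior odds = prior odds * likelihood ratio
= (5/2) * (14/10)
= 70 / 20
= 3.5

3.5


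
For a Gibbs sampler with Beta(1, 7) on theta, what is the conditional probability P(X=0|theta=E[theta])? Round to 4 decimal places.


E[theta] = 1/(1+7) = 0.125
P(X=0|theta) = 1 - theta = 0.875

0.875


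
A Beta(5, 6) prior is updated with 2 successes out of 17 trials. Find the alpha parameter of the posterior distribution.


In the Beta-Binomial conjugate update:
alpha_post = alpha_prior + successes
= 5 + 2
= 7

7


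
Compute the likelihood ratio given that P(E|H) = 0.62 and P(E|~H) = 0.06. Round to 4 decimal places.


LR = P(E|H) / P(E|~H)
= 0.62 / 0.06 = 10.3333

10.3333


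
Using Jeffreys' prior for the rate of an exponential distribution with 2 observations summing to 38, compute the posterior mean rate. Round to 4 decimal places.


Jeffreys' prior leads to posterior Gamma(2, 38).
Mean = 2/38 = 0.0526

0.0526


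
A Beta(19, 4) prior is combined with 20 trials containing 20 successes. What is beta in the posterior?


In conjugate updating:
beta_posterior = beta_prior + (n - k)
= 4 + (20 - 20)
= 4 + 0 = 4

4


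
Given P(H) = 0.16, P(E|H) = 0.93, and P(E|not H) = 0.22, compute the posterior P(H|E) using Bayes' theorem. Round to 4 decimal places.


By Bayes' theorem: P(H|E) = P(E|H)*P(H) / P(E)
P(E) = P(E|H)*P(H) + P(E|not H)*P(not H)
P(E) = 0.93*0.16 + 0.22*0.84 = 0.3336
P(H|E) = 0.93*0.16 / 0.3336 = 0.446

0.446


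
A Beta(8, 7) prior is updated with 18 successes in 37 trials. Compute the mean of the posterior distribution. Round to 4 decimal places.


After update: Beta(26, 26)
Mean = 26 / (26 + 26) = 26 / 52
= 0.5

0.5


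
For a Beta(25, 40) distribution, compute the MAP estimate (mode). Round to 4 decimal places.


MAP = mode = (a-1)/(a+b-2)
= (25-1)/(25+40-2)
= 24/63 = 0.381

0.381


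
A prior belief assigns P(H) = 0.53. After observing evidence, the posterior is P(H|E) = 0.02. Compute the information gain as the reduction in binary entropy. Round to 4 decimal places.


H(prior) = -0.53*log2(0.53) - 0.47*log2(0.47)
= 0.9974
H(post) = -0.02*log2(0.02) - 0.98*log2(0.98)
= 0.1414
IG = 0.9974 - 0.1414 = 0.856

0.856


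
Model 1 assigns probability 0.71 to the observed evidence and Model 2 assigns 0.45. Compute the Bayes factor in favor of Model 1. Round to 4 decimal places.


BF = P(data|M1) / P(data|M2)
= 0.71 / 0.45 = 1.5778

1.5778


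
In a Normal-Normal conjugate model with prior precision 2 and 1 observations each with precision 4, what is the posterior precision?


Posterior precision = prior precision + n * observation precision
= 2 + 1 * 4
= 2 + 4 = 6

6


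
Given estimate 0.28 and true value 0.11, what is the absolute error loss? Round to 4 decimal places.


Absolute error = |estimate - true|
= |0.17| = 0.17

0.17


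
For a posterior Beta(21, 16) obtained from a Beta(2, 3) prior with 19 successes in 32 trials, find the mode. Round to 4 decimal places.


Mode = (alpha - 1) / (alpha + beta - 2)
= 20 / 35
= 0.5714

0.5714


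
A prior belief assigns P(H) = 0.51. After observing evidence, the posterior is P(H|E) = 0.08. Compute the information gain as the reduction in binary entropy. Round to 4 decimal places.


H(prior) = -0.51*log2(0.51) - 0.49*log2(0.49)
= 0.9997
H(post) = -0.08*log2(0.08) - 0.92*log2(0.92)
= 0.4022
IG = 0.9997 - 0.4022 = 0.5975

0.5975


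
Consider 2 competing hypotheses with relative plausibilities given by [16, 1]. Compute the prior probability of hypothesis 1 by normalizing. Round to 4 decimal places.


Sum of weights = 16 + 1 = 17
Normalized prior for H1 = 16 / 17
= 0.9412

0.9412


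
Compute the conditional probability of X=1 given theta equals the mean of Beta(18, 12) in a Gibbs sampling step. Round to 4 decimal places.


Mean of Beta(18, 12) = 0.6
P(X=1 | theta=0.6) = 0.6

0.6


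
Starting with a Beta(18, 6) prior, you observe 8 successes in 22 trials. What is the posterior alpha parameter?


For a Beta-Binomial conjugate model:
Posterior alpha = prior alpha + number of successes
= 18 + 8 = 26

26


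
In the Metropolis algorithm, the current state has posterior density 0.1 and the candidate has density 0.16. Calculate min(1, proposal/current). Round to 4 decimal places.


Ratio = 0.16/0.1 = 1.6
Acceptance probability = min(1, 1.6)
= 1.0

1.0


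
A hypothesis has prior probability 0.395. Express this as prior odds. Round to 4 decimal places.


Odds = P(H) / P(not H) = 0.395 / 0.605
= 0.6529

0.6529


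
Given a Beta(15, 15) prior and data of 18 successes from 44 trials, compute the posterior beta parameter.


Number of failures = 44 - 18 = 26
Posterior beta = 15 + 26 = 41

41


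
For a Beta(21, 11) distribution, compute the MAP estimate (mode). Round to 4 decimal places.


MAP = mode = (a-1)/(a+b-2)
= (21-1)/(21+11-2)
= 20/30 = 0.6667

0.6667


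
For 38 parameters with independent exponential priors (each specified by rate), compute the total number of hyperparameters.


A exponential prior has 1 hyperparameter per parameter.
Total = 38 * 1 = 38

38


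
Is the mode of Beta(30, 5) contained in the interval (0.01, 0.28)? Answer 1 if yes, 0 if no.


Mode = (a-1)/(a+b-2) = 29/33 = 0.8788
Interval: (0.01, 0.28)
Contains mode? 0

0


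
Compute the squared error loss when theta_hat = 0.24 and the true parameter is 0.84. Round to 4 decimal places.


L = (theta_hat - theta_true)^2
= (0.24 - 0.84)^2
= -0.6^2 = 0.36

0.36


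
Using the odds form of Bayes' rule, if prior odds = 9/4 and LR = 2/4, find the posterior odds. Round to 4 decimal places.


Bayes' rule in odds form: posterior odds = prior odds * LR
= (9 * 2) / (4 * 4)
= 18/16 = 1.125

1.125


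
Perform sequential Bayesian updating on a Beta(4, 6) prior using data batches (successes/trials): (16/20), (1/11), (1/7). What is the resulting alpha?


Accumulate successes: 18
Posterior alpha = prior alpha + sum of successes
= 4 + 18 = 22

22


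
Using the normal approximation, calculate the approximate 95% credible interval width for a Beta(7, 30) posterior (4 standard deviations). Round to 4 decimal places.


Var(Beta) = 7*30/(37^2 * 38) = 0.004
SD = 0.0635
Width ~ 4*SD = 0.2541

0.2541


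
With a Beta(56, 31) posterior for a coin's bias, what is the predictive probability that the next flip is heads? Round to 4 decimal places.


The predictive probability equals the posterior mean.
P(next = heads) = alpha / (alpha + beta)
= 56 / 87 = 0.6437

0.6437


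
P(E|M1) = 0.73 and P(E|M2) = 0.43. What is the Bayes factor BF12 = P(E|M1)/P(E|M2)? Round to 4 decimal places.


Bayes factor BF12 = P(E|M1) / P(E|M2)
= 0.73 / 0.43
= 1.6977

1.6977


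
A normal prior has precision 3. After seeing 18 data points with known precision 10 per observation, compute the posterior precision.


In the conjugate normal model, precisions add:
tau_posterior = tau_prior + n * tau_data
= 3 + 18*10 = 183

183


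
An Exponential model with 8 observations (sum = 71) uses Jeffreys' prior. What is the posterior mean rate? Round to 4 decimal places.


Posterior Gamma(8, 71)
E[lambda] = 8/71 = 0.1127

0.1127


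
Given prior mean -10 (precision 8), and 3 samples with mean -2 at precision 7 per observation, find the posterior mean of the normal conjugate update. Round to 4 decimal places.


The posterior mean is a precision-weighted average of prior and data.
Post. prec. = 8 + 21 = 29
Post. mean = (-80 + -42)/29 = -122/29 = -4.2069

-4.2069


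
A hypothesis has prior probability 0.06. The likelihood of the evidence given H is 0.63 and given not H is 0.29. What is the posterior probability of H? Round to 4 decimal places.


Using Bayes' theorem:
P(E) = 0.06 * 0.63 + 0.94 * 0.29
P(E) = 0.3104
P(H|E) = (0.06 * 0.63) / 0.3104 = 0.1218

0.1218


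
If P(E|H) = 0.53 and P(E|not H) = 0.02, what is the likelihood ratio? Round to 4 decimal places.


Likelihood ratio = P(E|H) / P(E|not H)
= 0.53 / 0.02
= 26.5

26.5


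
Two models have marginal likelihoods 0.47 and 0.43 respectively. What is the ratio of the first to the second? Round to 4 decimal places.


Evidence ratio = 0.47 / 0.43
= 1.093

1.093


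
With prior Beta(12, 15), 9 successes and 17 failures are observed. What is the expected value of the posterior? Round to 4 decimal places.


Posterior = Beta(21, 32)
E[theta] = alpha/(alpha+beta)
= 21/53 = 0.3962

0.3962


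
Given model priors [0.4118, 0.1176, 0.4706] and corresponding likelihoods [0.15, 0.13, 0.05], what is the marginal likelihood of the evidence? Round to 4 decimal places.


P(E) = sum_i P(M_i) P(E|M_i)
= 0.0618 + 0.0153 + 0.0235
= 0.1006

0.1006


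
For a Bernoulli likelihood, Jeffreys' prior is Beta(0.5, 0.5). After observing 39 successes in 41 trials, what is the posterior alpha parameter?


Jeffreys' prior for Bernoulli is Beta(0.5, 0.5).
Posterior is Beta(0.5 + k, 0.5 + n - k).
Posterior alpha = 0.5 + k = 0.5 + 39 = 39.5

39.5


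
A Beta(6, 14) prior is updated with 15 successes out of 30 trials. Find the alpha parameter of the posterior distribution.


In the Beta-Binomial conjugate update:
alpha_post = alpha_prior + successes
= 6 + 15
= 21

21


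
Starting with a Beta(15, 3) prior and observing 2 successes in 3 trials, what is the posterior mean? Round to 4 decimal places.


Posterior parameters: alpha = 15 + 2 = 17
beta = 3 + 1 = 4
Posterior mean = alpha / (alpha + beta) = 17 / 21
= 0.8095

0.8095


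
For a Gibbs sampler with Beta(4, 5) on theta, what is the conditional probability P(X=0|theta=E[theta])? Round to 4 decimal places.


E[theta] = 4/(4+5) = 0.4444
P(X=0|theta) = 1 - theta = 0.5556

0.5556


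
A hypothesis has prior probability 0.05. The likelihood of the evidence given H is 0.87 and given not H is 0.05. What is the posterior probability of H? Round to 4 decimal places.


Using Bayes' theorem:
P(E) = 0.05 * 0.87 + 0.95 * 0.05
P(E) = 0.091
P(H|E) = (0.05 * 0.87) / 0.091 = 0.478

0.478


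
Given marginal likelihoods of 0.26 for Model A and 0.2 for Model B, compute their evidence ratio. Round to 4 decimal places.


Ratio = ML(A) / ML(B) = 0.26/0.2
= 1.3

1.3


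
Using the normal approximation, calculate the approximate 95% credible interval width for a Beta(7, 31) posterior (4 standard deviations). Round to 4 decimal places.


Var(Beta) = 7*31/(38^2 * 39) = 0.0039
SD = 0.0621
Width ~ 4*SD = 0.2483

0.2483


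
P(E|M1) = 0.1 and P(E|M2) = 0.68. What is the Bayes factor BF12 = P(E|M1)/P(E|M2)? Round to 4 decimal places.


Bayes factor BF12 = P(E|M1) / P(E|M2)
= 0.1 / 0.68
= 0.1471

0.1471


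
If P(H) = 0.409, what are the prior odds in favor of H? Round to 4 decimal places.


Prior odds = P(H) / (1 - P(H))
= 0.409 / 0.591
= 0.692

0.692


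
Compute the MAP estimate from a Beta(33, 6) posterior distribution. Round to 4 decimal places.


MAP = mode of Beta distribution
= (alpha - 1)/(alpha + beta - 2)
= (33-1)/(33+6-2)
= 32/37 = 0.8649

0.8649


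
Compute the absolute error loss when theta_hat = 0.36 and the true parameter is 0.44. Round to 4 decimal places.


L = |theta_hat - theta_true|
= |0.36 - 0.44| = 0.08

0.08


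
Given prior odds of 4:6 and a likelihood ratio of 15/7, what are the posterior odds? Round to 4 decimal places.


Posterior odds = prior odds * LR
Prior odds = 4/6 = 0.6667
LR = 15/7 = 2.1429
Posterior odds = 0.6667 * 2.1429 = 1.4286

1.4286


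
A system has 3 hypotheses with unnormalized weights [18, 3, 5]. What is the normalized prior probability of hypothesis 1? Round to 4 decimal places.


The normalized prior is the weight divided by the total.
Total weight = 26
P(H1) = 18 / 26 = 0.6923

0.6923


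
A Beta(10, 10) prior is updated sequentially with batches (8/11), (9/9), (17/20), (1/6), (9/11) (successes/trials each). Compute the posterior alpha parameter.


Sequential conjugate updating is equivalent to a single batch update.
Total successes across all batches = 44
alpha_posterior = alpha_prior + total_successes = 10 + 44
= 54

54


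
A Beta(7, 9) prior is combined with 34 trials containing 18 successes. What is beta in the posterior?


In conjugate updating:
beta_posterior = beta_prior + (n - k)
= 9 + (34 - 18)
= 9 + 16 = 25

25


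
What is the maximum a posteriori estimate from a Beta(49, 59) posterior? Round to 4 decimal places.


The MAP estimate equals the mode of the distribution.
Mode of Beta(a,b) = (a-1)/(a+b-2)
= 48/106
= 0.4528

0.4528


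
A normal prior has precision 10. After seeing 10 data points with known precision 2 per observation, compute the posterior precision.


In the conjugate normal model, precisions add:
tau_posterior = tau_prior + n * tau_data
= 10 + 10*2 = 30

30


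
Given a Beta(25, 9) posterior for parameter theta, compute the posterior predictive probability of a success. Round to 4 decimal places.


For a Beta-Bernoulli model, the predictive probability is the mean:
P(success) = 25/(25+9) = 25/34 = 0.7353

0.7353


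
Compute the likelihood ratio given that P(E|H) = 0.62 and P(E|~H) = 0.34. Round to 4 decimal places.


LR = P(E|H) / P(E|~H)
= 0.62 / 0.34 = 1.8235

1.8235


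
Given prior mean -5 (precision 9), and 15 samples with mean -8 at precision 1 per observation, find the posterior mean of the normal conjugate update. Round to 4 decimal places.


The posterior mean is a precision-weighted average of prior and data.
Post. prec. = 9 + 15 = 24
Post. mean = (-45 + -120)/24 = -165/24 = -6.875

-6.875


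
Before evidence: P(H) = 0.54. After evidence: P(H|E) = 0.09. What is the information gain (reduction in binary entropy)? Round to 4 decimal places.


Prior entropy = 0.9954
Posterior entropy = 0.4365
Information gain = 0.9954 - 0.4365 = 0.5589

0.5589
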